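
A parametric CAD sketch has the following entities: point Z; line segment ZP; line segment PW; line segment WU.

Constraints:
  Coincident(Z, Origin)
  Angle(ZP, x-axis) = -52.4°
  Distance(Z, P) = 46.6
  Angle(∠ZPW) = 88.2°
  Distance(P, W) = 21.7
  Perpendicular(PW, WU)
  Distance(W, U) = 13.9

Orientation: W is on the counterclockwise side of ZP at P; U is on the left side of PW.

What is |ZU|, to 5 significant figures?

38.436

Z is at the origin; ZP runs at -52.4° with length 46.6, so P = 46.6·(cos -52.4°, sin -52.4°) = (28.433, -36.921). ∠ZPW = 88.2°, so PW runs at -52.4° + (180° − 88.2°) = 39.400° from the x-axis; with |PW| = 21.7, W = P + 21.7·(cos 39.400°, sin 39.400°) = (45.201, -23.147). PW is perpendicular to WU; with |WU| = 13.9 on the left of PW, U = W + 13.9·(-0.63473, 0.77273) = (36.378, -12.406). Then |ZU| = |U − Z| = 38.436.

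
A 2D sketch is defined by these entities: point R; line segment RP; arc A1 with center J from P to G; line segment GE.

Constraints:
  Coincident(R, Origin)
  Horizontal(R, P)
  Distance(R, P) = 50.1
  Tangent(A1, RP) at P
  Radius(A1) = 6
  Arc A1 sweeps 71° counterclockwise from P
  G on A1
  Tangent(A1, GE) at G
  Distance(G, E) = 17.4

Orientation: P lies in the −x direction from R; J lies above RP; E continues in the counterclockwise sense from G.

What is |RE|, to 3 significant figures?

43.8

On A1, P sits at bearing -90° from J; a 71° counterclockwise sweep puts G at bearing -19°, so G = J + 6.0·(cos -19°, sin -19°) = (-44.4, 4.05). Tangency of A1 to GE means the radius JG is perpendicular to GE, so GE runs along (−sin -19°, cos -19°); with |GE| = 17.4, E = (-38.8, 20.5). Then |RE| = |E − R| = 43.8.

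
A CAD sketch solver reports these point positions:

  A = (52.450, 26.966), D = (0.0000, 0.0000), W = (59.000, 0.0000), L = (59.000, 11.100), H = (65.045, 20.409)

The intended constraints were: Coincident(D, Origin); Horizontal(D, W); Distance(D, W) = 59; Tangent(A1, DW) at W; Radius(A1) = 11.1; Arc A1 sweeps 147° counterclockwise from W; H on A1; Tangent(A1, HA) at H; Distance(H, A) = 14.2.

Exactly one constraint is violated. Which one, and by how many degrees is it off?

Tangent(A1, HA) at H — off by 5.50°.

D = (0.00, 0.00) ✓; D.y = 0.00, W.y = 0.00 ✓; |DW| = 59.00 ✓; ∠(LW, WD) = 90.00° ✓; |LW| = 11.10 ✓; bearing(L→H) − bearing(L→W) = 147.0° ✓; |LH| = 11.10 ✓; ∠(LH, HA) = 84.50° ✗; |HA| = 14.20 ✓.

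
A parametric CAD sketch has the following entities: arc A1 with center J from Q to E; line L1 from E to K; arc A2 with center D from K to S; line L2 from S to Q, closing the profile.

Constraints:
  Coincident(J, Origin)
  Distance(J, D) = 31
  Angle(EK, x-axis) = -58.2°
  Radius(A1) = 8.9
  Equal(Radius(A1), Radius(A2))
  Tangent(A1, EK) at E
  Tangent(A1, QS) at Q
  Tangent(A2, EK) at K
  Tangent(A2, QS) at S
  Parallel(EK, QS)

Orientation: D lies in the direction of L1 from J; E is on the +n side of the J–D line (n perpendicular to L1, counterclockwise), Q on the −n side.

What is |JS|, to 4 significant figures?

32.25

The slot axis is L1's direction at -58.2°, so u = (cos -58.2°, sin -58.2°) = (0.5270, -0.8499) and n = (−sin -58.2°, cos -58.2°) = (0.8499, 0.5270). J is at the origin and D lies 31.0 along u from J, so D = 31.0·u = (16.34, -26.35). Tangency of A1 to both parallel lines with radius 8.9 puts E and Q at J ± 8.9·n: E = (7.564, 4.690), Q = (-7.564, -4.690). Equal radii place K and S the same way about D: K = D + 8.9·n = (23.90, -21.66), S = D − 8.9·n = (8.772, -31.04). Then |JS| = |S − J| = 32.25.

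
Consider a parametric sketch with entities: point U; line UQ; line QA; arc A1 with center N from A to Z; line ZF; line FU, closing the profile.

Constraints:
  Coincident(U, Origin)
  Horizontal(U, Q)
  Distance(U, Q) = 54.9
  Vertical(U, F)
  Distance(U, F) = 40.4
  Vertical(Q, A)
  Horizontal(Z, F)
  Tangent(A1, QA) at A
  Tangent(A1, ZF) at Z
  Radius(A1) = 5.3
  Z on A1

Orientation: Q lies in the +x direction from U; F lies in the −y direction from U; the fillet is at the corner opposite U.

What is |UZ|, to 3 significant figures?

64.0

U is at the origin; UQ is horizontal with |UQ| = 54.9 and Q on the +x side, so Q = (54.9, 0.00). U and F share the same x with |UF| = 40.4 and F on the −y side, so F = (0.00, -40.4). The virtual corner opposite U is at (54.9, -40.4). Tangency of A1 to QA means the radius NA is perpendicular to QA and the tangent condition forces NZ to be normal to ZF, with radius 5.3, so the center N sits 5.3 in from both sides at N = (49.6, -35.1). That places the tangent points at A = (54.9, -35.1) on QA and Z = (49.6, -40.4) on ZF. Then |UZ| = |Z − U| = 64.0.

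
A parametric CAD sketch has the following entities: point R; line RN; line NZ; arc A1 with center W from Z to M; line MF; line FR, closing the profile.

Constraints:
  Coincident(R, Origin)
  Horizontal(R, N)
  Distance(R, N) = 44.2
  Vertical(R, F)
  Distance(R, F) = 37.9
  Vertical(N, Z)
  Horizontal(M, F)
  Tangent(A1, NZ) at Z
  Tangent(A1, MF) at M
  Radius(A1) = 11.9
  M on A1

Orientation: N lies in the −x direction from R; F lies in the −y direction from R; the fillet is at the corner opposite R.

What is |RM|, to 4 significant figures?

49.80

The virtual corner opposite R is at (-44.20, -37.90). A1 meets NZ tangentially, so WZ is at right angles to NZ and since A1 is tangent to MF there, WM ⟂ MF, with radius 11.9, so the center W sits 11.9 in from both sides at W = (-32.30, -26.00). That places the tangent points at Z = (-44.20, -26.00) on NZ and M = (-32.30, -37.90) on MF. Then |RM| = |M − R| = 49.80.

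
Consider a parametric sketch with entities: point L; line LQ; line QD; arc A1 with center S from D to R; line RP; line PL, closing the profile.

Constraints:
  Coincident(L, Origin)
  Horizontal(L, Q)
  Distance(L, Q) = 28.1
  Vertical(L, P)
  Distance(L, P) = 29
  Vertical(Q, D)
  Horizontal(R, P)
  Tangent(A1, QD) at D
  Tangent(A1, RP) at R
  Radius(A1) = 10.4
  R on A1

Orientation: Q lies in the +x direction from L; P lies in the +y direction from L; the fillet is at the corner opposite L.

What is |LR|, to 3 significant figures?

34.0

L is at the origin; LQ is horizontal with |LQ| = 28.1 and Q on the +x side, so Q = (28.1, 0.00). L and P share the same x with |LP| = 29.0 and P on the +y side, so P = (0.00, 29.0). The virtual corner opposite L is at (28.1, 29.0). The tangent condition forces SD to be normal to QD and the tangent condition forces SR to be normal to RP, with radius 10.4, so the center S sits 10.4 in from both sides at S = (17.7, 18.6). That places the tangent points at D = (28.1, 18.6) on QD and R = (17.7, 29.0) on RP. Then |LR| = |R − L| = 34.0.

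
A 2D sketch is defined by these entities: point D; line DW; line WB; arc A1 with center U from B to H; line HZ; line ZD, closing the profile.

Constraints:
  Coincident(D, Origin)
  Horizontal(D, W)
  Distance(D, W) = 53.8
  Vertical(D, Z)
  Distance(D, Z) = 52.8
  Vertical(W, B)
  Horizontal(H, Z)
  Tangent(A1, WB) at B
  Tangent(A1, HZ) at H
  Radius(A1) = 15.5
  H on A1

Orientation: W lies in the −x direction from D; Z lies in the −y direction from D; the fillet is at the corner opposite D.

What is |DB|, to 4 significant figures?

65.47

D is at the origin; D and W share the same y with |DW| = 53.8 and W on the −x side, so W = (-53.80, 0.000). DZ is vertical with |DZ| = 52.8 and Z on the −y side, so Z = (0.000, -52.80). The virtual corner opposite D is at (-53.80, -52.80). The tangent condition forces UB to be normal to WB and A1 meets HZ tangentially, so UH is at right angles to HZ, with radius 15.5, so the center U sits 15.5 in from both sides at U = (-38.30, -37.30). That places the tangent points at B = (-53.80, -37.30) on WB and H = (-38.30, -52.80) on HZ. Then |DB| = |B − D| = 65.47.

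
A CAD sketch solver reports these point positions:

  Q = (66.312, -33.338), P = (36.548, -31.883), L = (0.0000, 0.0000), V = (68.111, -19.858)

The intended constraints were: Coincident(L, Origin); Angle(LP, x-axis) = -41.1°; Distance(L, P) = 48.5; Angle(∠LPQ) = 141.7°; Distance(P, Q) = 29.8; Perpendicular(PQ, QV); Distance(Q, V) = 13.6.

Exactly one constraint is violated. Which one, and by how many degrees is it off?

Perpendicular(PQ, QV) — off by 4.80°.

L = (0.00, 0.00) ✓; LP at -41.10° ✓; |LP| = 48.50 ✓; ∠LPQ = 141.7° ✓; |PQ| = 29.80 ✓; ∠(PQ, QV) = 85.20° ✗; |QV| = 13.60 ✓.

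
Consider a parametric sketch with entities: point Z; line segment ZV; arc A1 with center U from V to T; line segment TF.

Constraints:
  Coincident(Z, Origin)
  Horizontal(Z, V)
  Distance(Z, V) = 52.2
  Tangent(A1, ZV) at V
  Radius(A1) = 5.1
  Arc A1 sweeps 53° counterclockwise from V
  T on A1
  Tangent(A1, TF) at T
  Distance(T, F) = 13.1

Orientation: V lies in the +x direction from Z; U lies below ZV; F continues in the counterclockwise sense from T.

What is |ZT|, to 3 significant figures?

48.2

Z is at the origin; Z and V share the same y with |ZV| = 52.2 and V on the +x side, so V = (52.2, 0.00). The tangent condition forces UV to be normal to ZV, so U = V + (0, -5.1) = (52.2, -5.10). On A1, V sits at bearing 90° from U; a 53° counterclockwise sweep puts T at bearing 143°, so T = U + 5.1·(cos 143°, sin 143°) = (48.1, -2.03). Then |ZT| = |T − Z| = 48.2.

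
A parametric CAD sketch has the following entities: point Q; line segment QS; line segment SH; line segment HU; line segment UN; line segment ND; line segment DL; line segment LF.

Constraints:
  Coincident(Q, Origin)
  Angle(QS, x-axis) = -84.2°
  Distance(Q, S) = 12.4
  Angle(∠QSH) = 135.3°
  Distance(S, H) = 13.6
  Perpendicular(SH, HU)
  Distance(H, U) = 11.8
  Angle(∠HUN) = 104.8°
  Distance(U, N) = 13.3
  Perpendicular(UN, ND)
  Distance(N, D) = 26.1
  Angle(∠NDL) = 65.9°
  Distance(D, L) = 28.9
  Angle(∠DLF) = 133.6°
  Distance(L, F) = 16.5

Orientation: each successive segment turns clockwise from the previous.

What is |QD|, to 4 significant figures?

18.98

Q is at the origin; QS runs at -84.2° with length 12.4, so S = (1.253, -12.34). ∠QSH = 135.3° gives SH at -128.9° from the x-axis; with |SH| = 13.6, H = (-7.287, -22.92). SH is perpendicular to HU, so HU runs at 141.1°; with |HU| = 11.8, U = (-16.47, -15.51). ∠HUN = 104.8° gives UN at 65.90° from the x-axis; with |UN| = 13.3, N = (-11.04, -3.370). The perpendicularity gives ND at right angles to UN, so ND runs at -24.10°; with |ND| = 26.1, D = (12.79, -14.03). Then |QD| = |D − Q| = 18.98.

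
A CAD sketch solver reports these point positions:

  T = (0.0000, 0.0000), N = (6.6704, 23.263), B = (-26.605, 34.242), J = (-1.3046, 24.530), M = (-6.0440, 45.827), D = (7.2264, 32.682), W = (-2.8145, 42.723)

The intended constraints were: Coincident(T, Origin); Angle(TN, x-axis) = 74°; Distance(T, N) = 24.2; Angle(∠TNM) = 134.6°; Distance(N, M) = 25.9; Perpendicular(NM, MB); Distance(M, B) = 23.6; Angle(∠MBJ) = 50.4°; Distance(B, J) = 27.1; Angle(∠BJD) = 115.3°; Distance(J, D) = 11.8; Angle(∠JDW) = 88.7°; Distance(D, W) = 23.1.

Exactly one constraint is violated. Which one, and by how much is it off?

Distance(D, W) = 23.1 — off by 8.90.

T = (0.00, 0.00) ✓; TN at 74.00° ✓; |TN| = 24.20 ✓; ∠TNM = 134.6° ✓; |NM| = 25.90 ✓; ∠(NM, MB) = 90.00° ✓; |MB| = 23.60 ✓; ∠MBJ = 50.40° ✓; |BJ| = 27.10 ✓; ∠BJD = 115.3° ✓; |JD| = 11.80 ✓; ∠JDW = 88.70° ✓; |DW| = 14.20 ✗.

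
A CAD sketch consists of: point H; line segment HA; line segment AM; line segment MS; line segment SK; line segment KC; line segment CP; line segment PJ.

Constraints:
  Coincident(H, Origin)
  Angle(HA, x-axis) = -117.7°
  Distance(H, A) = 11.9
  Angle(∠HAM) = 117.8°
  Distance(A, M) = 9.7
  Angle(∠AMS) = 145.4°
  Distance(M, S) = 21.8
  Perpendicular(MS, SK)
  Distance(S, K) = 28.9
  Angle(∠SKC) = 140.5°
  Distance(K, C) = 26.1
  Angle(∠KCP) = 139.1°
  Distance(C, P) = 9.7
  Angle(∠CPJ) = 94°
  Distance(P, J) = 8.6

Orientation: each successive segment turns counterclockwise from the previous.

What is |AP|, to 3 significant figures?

45.3

∠SKC = 140.5° gives KC at 109° from the x-axis; with |KC| = 26.1, C = (22.3, 25.4). ∠KCP = 139.1° gives CP at 150° from the x-axis; with |CP| = 9.7, P = (14.0, 30.4). Then |AP| = |P − A| = 45.3.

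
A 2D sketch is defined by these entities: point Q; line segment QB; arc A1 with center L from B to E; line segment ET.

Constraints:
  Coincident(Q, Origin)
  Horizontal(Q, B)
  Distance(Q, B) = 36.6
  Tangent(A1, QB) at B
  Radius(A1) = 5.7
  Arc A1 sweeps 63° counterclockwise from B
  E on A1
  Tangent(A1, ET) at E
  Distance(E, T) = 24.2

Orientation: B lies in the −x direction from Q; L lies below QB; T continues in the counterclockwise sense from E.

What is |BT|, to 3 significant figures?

29.4

Q is at the origin; Q and B share the same y with |QB| = 36.6 and B on the −x side, so B = (-36.6, 0.00). A1 meets QB tangentially, so LB is at right angles to QB, so L = B + (0, -5.7) = (-36.6, -5.70). On A1, B sits at bearing 90° from L; a 63° counterclockwise sweep puts E at bearing 153°, so E = L + 5.7·(cos 153°, sin 153°) = (-41.7, -3.11). Since A1 is tangent to ET there, LE ⟂ ET, so ET runs along (−sin 153°, cos 153°); with |ET| = 24.2, T = (-52.7, -24.7). Then |BT| = |T − B| = 29.4.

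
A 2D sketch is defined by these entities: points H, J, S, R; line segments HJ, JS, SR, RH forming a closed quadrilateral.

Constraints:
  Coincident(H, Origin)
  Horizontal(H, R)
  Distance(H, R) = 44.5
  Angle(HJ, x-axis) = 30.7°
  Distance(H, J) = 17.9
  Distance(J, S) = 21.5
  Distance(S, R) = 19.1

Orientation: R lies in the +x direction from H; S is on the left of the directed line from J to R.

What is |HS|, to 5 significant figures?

39.259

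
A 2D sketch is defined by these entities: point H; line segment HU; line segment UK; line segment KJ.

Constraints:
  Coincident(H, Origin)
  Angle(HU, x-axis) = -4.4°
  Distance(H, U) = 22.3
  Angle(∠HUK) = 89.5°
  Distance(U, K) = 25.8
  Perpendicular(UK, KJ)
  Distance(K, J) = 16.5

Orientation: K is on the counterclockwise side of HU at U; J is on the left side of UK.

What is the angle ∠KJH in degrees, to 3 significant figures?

103°

∠HUK = 89.5°, so UK runs at -4.4° + (180° − 89.5°) = 86.1° from the x-axis; with |UK| = 25.8, K = U + 25.8·(cos 86.1°, sin 86.1°) = (24.0, 24.0). UK ⟂ KJ; with |KJ| = 16.5 on the left of UK, J = K + 16.5·(-0.998, 0.0680) = (7.53, 25.2). Then cos ∠KJH = JK·JH / (|JK||JH|), giving 103°.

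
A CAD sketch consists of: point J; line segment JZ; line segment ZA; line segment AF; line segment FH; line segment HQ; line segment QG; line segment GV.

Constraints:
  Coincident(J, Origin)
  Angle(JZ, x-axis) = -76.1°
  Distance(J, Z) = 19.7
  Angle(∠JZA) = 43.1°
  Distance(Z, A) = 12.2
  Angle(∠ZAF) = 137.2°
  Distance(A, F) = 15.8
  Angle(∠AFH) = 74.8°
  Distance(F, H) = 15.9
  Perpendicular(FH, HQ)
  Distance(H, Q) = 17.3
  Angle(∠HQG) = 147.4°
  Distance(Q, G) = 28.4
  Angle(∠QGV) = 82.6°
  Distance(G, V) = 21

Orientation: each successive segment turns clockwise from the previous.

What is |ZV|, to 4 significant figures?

30.57

J is at the origin; JZ runs at -76.1° with length 19.7, so Z = (4.732, -19.12). ∠JZA = 43.1° gives ZA at 147.0° from the x-axis; with |ZA| = 12.2, A = (-5.499, -12.48). ∠ZAF = 137.2° gives AF at 104.2° from the x-axis; with |AF| = 15.8, F = (-9.375, 2.839). ∠AFH = 74.8° gives FH at -1.000° from the x-axis; with |FH| = 15.9, H = (6.522, 2.561). FH ⟂ HQ, so HQ runs at -91.00°; with |HQ| = 17.3, Q = (6.221, -14.74). ∠HQG = 147.4° gives QG at -123.6° from the x-axis; with |QG| = 28.4, G = (-9.496, -38.39). ∠QGV = 82.6° gives GV at 139.0° from the x-axis; with |GV| = 21.0, V = (-25.34, -24.61). Then |ZV| = |V − Z| = 30.57.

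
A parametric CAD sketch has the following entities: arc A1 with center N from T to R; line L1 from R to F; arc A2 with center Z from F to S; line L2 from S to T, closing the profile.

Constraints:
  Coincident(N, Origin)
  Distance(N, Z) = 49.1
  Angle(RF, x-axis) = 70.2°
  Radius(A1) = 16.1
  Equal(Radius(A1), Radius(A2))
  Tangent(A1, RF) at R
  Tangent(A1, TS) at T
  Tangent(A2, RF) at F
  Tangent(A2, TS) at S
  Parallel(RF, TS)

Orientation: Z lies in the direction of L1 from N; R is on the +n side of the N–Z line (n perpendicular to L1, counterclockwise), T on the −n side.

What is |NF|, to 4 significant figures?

51.67

The slot axis is L1's direction at 70.2°, so u = (cos 70.2°, sin 70.2°) = (0.3387, 0.9409) and n = (−sin 70.2°, cos 70.2°) = (-0.9409, 0.3387). N is at the origin and Z lies 49.1 along u from N, so Z = 49.1·u = (16.63, 46.20). Tangency of A1 to both parallel lines with radius 16.1 puts R and T at N ± 16.1·n: R = (-15.15, 5.454), T = (15.15, -5.454). Equal radii place F and S the same way about Z: F = Z + 16.1·n = (1.484, 51.65), S = Z − 16.1·n = (31.78, 40.74). Then |NF| = |F − N| = 51.67.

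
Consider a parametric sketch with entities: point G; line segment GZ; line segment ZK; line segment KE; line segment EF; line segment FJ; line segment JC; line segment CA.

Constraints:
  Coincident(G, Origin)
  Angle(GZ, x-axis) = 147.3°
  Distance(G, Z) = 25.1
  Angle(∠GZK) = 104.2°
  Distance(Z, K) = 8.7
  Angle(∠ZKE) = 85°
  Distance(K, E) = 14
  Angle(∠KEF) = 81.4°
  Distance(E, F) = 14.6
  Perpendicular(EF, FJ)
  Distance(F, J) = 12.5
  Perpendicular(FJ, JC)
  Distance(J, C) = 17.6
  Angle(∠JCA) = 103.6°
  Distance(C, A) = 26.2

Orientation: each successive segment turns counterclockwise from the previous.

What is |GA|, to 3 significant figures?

20.0

G is at the origin; GZ runs at 147.3° with length 25.1, so Z = (-21.1, 13.6). ∠GZK = 104.2° gives ZK at -137° from the x-axis; with |ZK| = 8.7, K = (-27.5, 7.62). ∠ZKE = 85.0° gives KE at -41.9° from the x-axis; with |KE| = 14.0, E = (-17.1, -1.73). ∠KEF = 81.4° gives EF at 56.7° from the x-axis; with |EF| = 14.6, F = (-9.04, 10.5). EF is perpendicular to FJ, so FJ runs at 147°; with |FJ| = 12.5, J = (-19.5, 17.3). FJ ⟂ JC, so JC runs at -123°; with |JC| = 17.6, C = (-29.1, 2.62). ∠JCA = 103.6° gives CA at -46.9° from the x-axis; with |CA| = 26.2, A = (-11.2, -16.5). Then |GA| = |A − G| = 20.0.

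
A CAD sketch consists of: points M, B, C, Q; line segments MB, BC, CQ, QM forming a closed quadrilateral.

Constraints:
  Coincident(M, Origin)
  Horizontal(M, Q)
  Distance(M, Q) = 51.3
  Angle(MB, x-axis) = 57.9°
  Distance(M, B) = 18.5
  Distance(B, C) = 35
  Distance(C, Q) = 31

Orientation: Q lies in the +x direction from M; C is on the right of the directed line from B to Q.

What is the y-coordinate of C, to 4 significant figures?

-15.99

Checks: M = (0.00, 0.00) ✓; |BC| = 35.00 ✓; |CQ| = 31.00 ✓.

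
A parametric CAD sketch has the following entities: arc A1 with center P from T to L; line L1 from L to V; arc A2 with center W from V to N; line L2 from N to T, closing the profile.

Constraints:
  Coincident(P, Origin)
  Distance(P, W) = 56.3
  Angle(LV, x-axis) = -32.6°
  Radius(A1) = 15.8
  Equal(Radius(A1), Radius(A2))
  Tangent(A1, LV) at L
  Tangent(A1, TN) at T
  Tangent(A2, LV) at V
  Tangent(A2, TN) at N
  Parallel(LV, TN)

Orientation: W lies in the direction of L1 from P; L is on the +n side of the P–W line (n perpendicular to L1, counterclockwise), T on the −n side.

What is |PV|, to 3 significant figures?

58.5

Tangency of A1 to both parallel lines with radius 15.8 puts L and T at P ± 15.8·n: L = (8.51, 13.3), T = (-8.51, -13.3). Equal radii place V and N the same way about W: V = W + 15.8·n = (55.9, -17.0), N = W − 15.8·n = (38.9, -43.6). Then |PV| = |V − P| = 58.5.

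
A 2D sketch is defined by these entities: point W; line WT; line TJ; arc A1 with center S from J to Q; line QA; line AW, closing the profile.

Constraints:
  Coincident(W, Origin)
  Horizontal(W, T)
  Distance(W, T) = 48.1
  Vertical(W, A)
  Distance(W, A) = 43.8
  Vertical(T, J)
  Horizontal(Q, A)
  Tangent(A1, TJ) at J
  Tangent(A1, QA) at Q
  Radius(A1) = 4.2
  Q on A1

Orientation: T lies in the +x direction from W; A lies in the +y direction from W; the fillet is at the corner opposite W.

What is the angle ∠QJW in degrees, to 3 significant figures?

84.5°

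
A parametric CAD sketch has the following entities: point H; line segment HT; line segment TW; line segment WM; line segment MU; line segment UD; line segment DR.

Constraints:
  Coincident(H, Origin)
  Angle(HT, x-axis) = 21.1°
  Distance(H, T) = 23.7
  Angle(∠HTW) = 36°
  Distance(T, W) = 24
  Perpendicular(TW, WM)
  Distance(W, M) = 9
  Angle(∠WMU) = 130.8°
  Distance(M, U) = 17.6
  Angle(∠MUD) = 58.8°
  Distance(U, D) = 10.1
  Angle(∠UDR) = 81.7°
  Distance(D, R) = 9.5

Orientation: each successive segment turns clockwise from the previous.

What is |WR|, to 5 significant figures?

11.704

∠MUD = 58.8° gives UD at -23.300° from the x-axis; with |UD| = 10.1, D = (8.3755, 6.7076). ∠UDR = 81.7° gives DR at -121.60° from the x-axis; with |DR| = 9.5, R = (3.3977, -1.3838). Then |WR| = |R − W| = 11.704.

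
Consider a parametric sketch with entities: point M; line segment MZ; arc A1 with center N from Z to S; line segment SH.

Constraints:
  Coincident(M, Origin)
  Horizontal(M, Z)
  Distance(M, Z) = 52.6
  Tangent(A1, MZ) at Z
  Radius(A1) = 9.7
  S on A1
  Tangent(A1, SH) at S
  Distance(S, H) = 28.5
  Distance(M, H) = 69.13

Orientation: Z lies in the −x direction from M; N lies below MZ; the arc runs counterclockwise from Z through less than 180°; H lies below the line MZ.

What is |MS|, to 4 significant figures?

63.19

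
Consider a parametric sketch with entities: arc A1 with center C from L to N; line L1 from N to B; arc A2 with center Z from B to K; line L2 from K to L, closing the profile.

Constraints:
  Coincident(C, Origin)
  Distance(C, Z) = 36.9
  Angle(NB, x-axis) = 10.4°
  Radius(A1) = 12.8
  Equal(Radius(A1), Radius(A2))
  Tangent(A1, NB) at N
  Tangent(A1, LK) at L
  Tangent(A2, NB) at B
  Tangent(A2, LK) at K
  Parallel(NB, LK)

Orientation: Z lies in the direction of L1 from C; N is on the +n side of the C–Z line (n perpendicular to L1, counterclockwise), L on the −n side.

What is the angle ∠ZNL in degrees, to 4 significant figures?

70.87°

The slot axis is L1's direction at 10.4°, so u = (cos 10.4°, sin 10.4°) = (0.9836, 0.1805) and n = (−sin 10.4°, cos 10.4°) = (-0.1805, 0.9836). C is at the origin and Z lies 36.9 along u from C, so Z = 36.9·u = (36.29, 6.661). Tangency of A1 to both parallel lines with radius 12.8 puts N and L at C ± 12.8·n: N = (-2.311, 12.59), L = (2.311, -12.59). Then cos ∠ZNL = NZ·NL / (|NZ||NL|), giving 70.87°.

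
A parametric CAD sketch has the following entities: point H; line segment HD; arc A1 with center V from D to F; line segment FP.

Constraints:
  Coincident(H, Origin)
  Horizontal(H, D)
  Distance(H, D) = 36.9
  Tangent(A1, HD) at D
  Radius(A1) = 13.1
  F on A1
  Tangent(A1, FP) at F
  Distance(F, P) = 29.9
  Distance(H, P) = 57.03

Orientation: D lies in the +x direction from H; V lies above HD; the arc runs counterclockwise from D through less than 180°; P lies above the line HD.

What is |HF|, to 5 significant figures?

52.139

Checks: |VF| = 13.10 ✓; ∠(VF, FP) = 90.00° ✓; |FP| = 29.90 ✓; |HP| = 57.03 ✓.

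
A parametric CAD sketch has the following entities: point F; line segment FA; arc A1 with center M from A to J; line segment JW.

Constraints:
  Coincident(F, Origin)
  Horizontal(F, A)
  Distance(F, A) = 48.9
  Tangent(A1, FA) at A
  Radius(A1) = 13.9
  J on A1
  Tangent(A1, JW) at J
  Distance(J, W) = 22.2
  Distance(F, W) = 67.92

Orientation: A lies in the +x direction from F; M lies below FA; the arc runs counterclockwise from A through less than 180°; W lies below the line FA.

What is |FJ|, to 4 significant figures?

46.06

F is at the origin; F and A share the same y with |FA| = 48.9 and A on the +x side, so A = (48.90, 0.000). Since A1 is tangent to FA there, MA ⟂ FA, so M = A + (0, -13.9) = (48.90, -13.90). Since MJ ⟂ JW (tangency), |MW| = √(13.9² + 22.2²) = 26.19 regardless of where J sits on A1. So W lies on both circle(F, 67.92) and circle(M, 26.19); the below-FA intersection is W = (55.42, -39.27). J is the foot of the tangent from W: J = (39.32, -23.98).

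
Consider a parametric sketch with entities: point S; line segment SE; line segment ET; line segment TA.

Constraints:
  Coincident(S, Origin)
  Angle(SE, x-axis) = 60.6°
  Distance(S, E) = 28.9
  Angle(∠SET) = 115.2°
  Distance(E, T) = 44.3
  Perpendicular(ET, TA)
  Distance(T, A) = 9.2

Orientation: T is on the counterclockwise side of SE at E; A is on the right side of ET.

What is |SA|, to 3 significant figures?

66.7

S is at the origin; SE runs at 60.6° with length 28.9, so E = 28.9·(cos 60.6°, sin 60.6°) = (14.2, 25.2). ∠SET = 115.2°, so ET runs at 60.6° + (180° − 115.2°) = 125° from the x-axis; with |ET| = 44.3, T = E + 44.3·(cos 125°, sin 125°) = (-11.5, 61.3). The perpendicularity gives TA at right angles to ET; with |TA| = 9.2 on the right of ET, A = T + 9.2·(0.815, 0.579) = (-3.98, 66.6). Then |SA| = |A − S| = 66.7.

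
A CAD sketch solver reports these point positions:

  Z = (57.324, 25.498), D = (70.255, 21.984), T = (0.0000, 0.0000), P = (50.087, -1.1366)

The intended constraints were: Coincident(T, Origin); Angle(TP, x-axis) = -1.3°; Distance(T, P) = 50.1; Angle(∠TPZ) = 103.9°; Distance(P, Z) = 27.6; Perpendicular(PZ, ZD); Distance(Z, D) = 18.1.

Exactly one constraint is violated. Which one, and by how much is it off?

Distance(Z, D) = 18.1 — off by 4.70.

T = (0.00, 0.00) ✓; TP at -1.300° ✓; |TP| = 50.10 ✓; ∠TPZ = 103.9° ✓; |PZ| = 27.60 ✓; ∠(PZ, ZD) = 90.00° ✓; |ZD| = 13.40 ✗.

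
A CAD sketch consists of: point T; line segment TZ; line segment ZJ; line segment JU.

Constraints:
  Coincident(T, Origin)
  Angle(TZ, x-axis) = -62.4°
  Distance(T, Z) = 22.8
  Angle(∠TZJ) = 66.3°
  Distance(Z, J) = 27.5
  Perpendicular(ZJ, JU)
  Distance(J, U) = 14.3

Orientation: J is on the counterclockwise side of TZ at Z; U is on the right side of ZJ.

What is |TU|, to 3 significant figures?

39.7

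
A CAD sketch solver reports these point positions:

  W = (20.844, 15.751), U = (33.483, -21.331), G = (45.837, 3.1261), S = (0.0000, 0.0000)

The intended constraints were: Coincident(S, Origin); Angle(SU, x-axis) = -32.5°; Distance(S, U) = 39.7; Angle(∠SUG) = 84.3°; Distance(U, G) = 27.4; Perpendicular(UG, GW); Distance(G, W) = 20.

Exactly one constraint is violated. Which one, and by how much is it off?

Distance(G, W) = 20 — off by 8.00.

S = (0.00, 0.00) ✓; SU at -32.50° ✓; |SU| = 39.70 ✓; ∠SUG = 84.30° ✓; |UG| = 27.40 ✓; ∠(UG, GW) = 90.00° ✓; |GW| = 28.00 ✗.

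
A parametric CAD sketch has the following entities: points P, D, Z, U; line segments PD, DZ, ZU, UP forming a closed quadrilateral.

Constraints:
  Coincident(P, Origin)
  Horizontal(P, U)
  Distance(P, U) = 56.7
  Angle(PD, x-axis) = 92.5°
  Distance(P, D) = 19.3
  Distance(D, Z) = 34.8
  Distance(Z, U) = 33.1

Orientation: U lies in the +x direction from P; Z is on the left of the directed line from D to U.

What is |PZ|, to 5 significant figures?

41.214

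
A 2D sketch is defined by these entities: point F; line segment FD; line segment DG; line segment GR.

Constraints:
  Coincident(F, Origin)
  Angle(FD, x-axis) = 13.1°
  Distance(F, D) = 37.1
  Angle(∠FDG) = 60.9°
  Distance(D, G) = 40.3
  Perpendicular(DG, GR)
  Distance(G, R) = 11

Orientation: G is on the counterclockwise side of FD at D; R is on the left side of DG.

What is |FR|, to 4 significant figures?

30.89

F is at the origin; FD runs at 13.1° with length 37.1, so D = 37.1·(cos 13.1°, sin 13.1°) = (36.13, 8.409). ∠FDG = 60.9°, so DG runs at 13.1° + (180° − 60.9°) = 132.2° from the x-axis; with |DG| = 40.3, G = D + 40.3·(cos 132.2°, sin 132.2°) = (9.064, 38.26). DG is perpendicular to GR; with |GR| = 11.0 on the left of DG, R = G + 11.0·(-0.7408, -0.6717) = (0.9153, 30.87). Then |FR| = |R − F| = 30.89.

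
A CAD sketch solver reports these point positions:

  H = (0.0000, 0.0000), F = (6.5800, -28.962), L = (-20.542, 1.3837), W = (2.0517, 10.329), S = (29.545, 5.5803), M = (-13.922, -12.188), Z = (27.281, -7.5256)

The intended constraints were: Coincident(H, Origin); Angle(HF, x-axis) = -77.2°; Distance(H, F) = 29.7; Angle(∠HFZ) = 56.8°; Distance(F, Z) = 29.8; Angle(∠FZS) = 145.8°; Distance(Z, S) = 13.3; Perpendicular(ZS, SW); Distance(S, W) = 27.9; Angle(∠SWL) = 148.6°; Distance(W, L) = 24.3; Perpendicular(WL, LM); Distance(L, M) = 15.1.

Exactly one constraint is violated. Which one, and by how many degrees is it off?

Perpendicular(WL, LM) — off by 4.40°.

H = (0.00, 0.00) ✓; HF at -77.20° ✓; |HF| = 29.70 ✓; ∠HFZ = 56.80° ✓; |FZ| = 29.80 ✓; ∠FZS = 145.8° ✓; |ZS| = 13.30 ✓; ∠(ZS, SW) = 90.00° ✓; |SW| = 27.90 ✓; ∠SWL = 148.6° ✓; |WL| = 24.30 ✓; ∠(WL, LM) = 94.40° ✗; |LM| = 15.10 ✓.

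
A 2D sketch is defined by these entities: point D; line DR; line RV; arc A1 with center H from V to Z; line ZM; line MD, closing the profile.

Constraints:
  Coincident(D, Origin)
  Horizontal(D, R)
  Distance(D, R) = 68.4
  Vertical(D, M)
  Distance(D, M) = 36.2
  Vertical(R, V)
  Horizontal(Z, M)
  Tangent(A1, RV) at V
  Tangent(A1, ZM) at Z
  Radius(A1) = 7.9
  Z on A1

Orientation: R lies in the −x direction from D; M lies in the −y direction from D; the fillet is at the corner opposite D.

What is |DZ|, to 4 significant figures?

70.50

D is at the origin; DR is horizontal with |DR| = 68.4 and R on the −x side, so R = (-68.40, 0.000). D and M share the same x with |DM| = 36.2 and M on the −y side, so M = (0.000, -36.20). The virtual corner opposite D is at (-68.40, -36.20). Since A1 is tangent to RV there, HV ⟂ RV and since A1 is tangent to ZM there, HZ ⟂ ZM, with radius 7.9, so the center H sits 7.9 in from both sides at H = (-60.50, -28.30). That places the tangent points at V = (-68.40, -28.30) on RV and Z = (-60.50, -36.20) on ZM. Then |DZ| = |Z − D| = 70.50.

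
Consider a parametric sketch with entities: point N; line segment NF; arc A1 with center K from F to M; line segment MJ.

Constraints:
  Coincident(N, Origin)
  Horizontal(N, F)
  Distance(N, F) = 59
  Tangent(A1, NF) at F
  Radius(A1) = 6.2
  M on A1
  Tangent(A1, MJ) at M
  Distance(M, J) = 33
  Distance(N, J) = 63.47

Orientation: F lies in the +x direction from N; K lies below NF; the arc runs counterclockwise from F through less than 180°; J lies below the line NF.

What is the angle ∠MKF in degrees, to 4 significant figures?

85.71°

N is at the origin; N and F share the same y with |NF| = 59.0 and F on the +x side, so F = (59.00, 0.000). A1 meets NF tangentially, so KF is at right angles to NF, so K = F + (0, -6.2) = (59.00, -6.200). Since KM ⟂ MJ (tangency), |KJ| = √(6.2² + 33.0²) = 33.58 regardless of where M sits on A1. So J lies on both circle(N, 63.47) and circle(K, 33.58); the below-NF intersection is J = (50.35, -38.64). M is the foot of the tangent from J: M = (52.82, -5.736).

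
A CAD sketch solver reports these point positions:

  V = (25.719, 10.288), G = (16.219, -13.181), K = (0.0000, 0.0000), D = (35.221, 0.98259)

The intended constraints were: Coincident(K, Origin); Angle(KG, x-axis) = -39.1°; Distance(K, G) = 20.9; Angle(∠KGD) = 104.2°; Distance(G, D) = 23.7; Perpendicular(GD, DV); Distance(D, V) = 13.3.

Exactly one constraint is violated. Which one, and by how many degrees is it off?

Perpendicular(GD, DV) — off by 8.90°.

K = (0.00, 0.00) ✓; KG at -39.10° ✓; |KG| = 20.90 ✓; ∠KGD = 104.2° ✓; |GD| = 23.70 ✓; ∠(GD, DV) = 98.90° ✗; |DV| = 13.30 ✓.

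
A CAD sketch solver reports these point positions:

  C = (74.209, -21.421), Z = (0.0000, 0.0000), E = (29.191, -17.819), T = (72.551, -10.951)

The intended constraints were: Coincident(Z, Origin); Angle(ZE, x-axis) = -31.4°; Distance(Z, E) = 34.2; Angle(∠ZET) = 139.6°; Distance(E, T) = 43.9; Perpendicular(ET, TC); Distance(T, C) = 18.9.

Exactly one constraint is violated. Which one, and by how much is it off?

Distance(T, C) = 18.9 — off by 8.30.

Z = (0.00, 0.00) ✓; ZE at -31.40° ✓; |ZE| = 34.20 ✓; ∠ZET = 139.6° ✓; |ET| = 43.90 ✓; ∠(ET, TC) = 90.00° ✓; |TC| = 10.60 ✗.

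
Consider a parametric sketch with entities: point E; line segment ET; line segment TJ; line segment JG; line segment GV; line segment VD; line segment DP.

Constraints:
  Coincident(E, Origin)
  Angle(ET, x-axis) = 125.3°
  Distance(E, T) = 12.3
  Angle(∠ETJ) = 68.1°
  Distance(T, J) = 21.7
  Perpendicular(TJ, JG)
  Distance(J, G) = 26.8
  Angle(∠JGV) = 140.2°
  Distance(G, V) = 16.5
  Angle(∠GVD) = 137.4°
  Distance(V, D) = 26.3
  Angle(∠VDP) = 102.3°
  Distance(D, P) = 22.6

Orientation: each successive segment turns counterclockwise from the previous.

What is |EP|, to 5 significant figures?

29.092

∠GVD = 137.4° gives VD at 49.600° from the x-axis; with |VD| = 26.3, D = (37.087, -0.68028). ∠VDP = 102.3° gives DP at 127.30° from the x-axis; with |DP| = 22.6, P = (23.392, 17.297). Then |EP| = |P − E| = 29.092.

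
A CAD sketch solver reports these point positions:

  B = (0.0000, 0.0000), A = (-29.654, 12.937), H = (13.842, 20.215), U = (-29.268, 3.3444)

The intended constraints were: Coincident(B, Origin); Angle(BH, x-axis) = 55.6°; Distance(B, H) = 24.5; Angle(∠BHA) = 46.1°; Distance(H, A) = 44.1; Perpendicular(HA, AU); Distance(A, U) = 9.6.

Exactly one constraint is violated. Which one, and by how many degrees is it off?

Perpendicular(HA, AU) — off by 7.19°.

B = (0.00, 0.00) ✓; BH at 55.60° ✓; |BH| = 24.50 ✓; ∠BHA = 46.10° ✓; |HA| = 44.10 ✓; ∠(HA, AU) = 82.81° ✗; |AU| = 9.600 ✓.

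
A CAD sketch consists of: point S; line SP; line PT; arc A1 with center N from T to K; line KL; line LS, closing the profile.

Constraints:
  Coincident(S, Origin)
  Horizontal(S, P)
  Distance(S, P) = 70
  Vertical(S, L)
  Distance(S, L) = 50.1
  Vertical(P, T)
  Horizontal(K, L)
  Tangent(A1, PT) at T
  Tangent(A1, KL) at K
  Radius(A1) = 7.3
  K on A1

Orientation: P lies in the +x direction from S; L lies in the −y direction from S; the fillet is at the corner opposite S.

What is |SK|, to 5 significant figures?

80.258

S is at the origin; SP is horizontal with |SP| = 70.0 and P on the +x side, so P = (70.000, 0.0000). SL is vertical with |SL| = 50.1 and L on the −y side, so L = (0.0000, -50.100). The virtual corner opposite S is at (70.000, -50.100). Tangency of A1 to PT means the radius NT is perpendicular to PT and A1 meets KL tangentially, so NK is at right angles to KL, with radius 7.3, so the center N sits 7.3 in from both sides at N = (62.700, -42.800). That places the tangent points at T = (70.000, -42.800) on PT and K = (62.700, -50.100) on KL. Then |SK| = |K − S| = 80.258.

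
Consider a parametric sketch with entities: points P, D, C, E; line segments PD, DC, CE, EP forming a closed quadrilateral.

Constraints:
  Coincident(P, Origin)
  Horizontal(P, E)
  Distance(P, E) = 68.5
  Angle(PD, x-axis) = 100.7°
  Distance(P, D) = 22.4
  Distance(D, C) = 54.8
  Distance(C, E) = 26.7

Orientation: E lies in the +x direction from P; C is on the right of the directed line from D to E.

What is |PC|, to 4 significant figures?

43.11

Checks: P = (0.00, 0.00) ✓; |DC| = 54.80 ✓; |CE| = 26.70 ✓.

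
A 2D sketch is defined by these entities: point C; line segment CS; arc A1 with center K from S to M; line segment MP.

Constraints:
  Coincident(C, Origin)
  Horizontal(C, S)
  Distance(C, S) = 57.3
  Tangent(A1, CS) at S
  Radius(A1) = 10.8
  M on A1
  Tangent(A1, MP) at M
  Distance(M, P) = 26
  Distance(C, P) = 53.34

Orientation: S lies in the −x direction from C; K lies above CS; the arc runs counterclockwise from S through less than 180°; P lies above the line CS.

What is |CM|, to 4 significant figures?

47.51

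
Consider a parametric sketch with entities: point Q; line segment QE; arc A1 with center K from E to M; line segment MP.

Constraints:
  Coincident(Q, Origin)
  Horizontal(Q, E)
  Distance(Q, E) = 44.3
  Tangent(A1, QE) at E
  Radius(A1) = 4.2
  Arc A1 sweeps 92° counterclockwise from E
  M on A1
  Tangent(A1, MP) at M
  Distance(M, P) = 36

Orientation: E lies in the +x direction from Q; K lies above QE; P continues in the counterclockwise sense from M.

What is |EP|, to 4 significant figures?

40.43

Q is at the origin; Q and E share the same y with |QE| = 44.3 and E on the +x side, so E = (44.30, 0.000). The tangent condition forces KE to be normal to QE, so K = E + (0, 4.2) = (44.30, 4.200). On A1, E sits at bearing -90° from K; a 92° counterclockwise sweep puts M at bearing 2°, so M = K + 4.2·(cos 2°, sin 2°) = (48.50, 4.347). Since A1 is tangent to MP there, KM ⟂ MP, so MP runs along (−sin 2°, cos 2°); with |MP| = 36.0, P = (47.24, 40.32). Then |EP| = |P − E| = 40.43.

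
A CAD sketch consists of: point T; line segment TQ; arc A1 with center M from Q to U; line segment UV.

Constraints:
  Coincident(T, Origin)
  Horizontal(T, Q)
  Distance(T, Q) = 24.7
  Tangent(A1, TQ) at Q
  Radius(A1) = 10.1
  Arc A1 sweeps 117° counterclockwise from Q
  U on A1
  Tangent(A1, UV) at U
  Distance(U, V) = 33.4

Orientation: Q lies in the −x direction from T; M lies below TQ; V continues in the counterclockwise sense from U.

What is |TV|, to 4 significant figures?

48.16

T is at the origin; TQ is horizontal with |TQ| = 24.7 and Q on the −x side, so Q = (-24.70, 0.000). Since A1 is tangent to TQ there, MQ ⟂ TQ, so M = Q + (0, -10.1) = (-24.70, -10.10). On A1, Q sits at bearing 90° from M; a 117° counterclockwise sweep puts U at bearing 207°, so U = M + 10.1·(cos 207°, sin 207°) = (-33.70, -14.69). Tangency of A1 to UV means the radius MU is perpendicular to UV, so UV runs along (−sin 207°, cos 207°); with |UV| = 33.4, V = (-18.54, -44.44). Then |TV| = |V − T| = 48.16.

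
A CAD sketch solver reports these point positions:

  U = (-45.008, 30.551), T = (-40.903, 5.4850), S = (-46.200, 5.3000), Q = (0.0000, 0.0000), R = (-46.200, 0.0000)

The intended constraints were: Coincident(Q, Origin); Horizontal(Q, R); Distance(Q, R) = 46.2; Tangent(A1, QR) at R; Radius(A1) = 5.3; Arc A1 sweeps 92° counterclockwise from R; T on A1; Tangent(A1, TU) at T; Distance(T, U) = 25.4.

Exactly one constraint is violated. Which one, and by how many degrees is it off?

Tangent(A1, TU) at T — off by 7.30°.

Q = (0.00, 0.00) ✓; Q.y = 0.00, R.y = 0.00 ✓; |QR| = 46.20 ✓; ∠(SR, RQ) = 90.00° ✓; |SR| = 5.300 ✓; bearing(S→T) − bearing(S→R) = 92.00° ✓; |ST| = 5.300 ✓; ∠(ST, TU) = 82.70° ✗; |TU| = 25.40 ✓.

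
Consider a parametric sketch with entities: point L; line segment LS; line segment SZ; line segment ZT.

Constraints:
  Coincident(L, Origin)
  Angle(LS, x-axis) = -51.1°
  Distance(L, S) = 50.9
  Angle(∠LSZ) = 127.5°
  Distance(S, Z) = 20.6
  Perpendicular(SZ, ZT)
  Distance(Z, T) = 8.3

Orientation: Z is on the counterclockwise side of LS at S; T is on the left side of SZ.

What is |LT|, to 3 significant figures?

60.7

L is at the origin; LS runs at -51.1° with length 50.9, so S = 50.9·(cos -51.1°, sin -51.1°) = (32.0, -39.6). ∠LSZ = 127.5°, so SZ runs at -51.1° + (180° − 127.5°) = 1.40° from the x-axis; with |SZ| = 20.6, Z = S + 20.6·(cos 1.40°, sin 1.40°) = (52.6, -39.1). The perpendicularity gives ZT at right angles to SZ; with |ZT| = 8.3 on the left of SZ, T = Z + 8.3·(-0.0244, 1.00) = (52.4, -30.8). Then |LT| = |T − L| = 60.7.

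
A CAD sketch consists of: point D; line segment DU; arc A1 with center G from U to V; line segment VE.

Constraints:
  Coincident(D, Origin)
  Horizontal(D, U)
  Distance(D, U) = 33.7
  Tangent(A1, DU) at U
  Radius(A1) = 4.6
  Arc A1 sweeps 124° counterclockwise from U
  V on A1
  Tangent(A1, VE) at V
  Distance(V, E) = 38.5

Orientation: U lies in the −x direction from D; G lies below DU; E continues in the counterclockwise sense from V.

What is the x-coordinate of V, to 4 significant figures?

-37.51

The tangent condition forces GU to be normal to DU, so G = U + (0, -4.6) = (-33.70, -4.600). On A1, U sits at bearing 90° from G; a 124° counterclockwise sweep puts V at bearing 214°, so V = G + 4.6·(cos 214°, sin 214°) = (-37.51, -7.172). So V.x = -37.51.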